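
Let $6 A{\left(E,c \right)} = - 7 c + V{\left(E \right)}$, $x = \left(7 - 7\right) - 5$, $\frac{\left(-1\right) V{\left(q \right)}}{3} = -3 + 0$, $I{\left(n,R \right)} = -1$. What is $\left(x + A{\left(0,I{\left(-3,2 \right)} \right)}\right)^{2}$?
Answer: $\frac{49}{9} \approx 5.4444$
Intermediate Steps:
$V{\left(q \right)} = 9$ ($V{\left(q \right)} = - 3 \left(-3 + 0\right) = \left(-3\right) \left(-3\right) = 9$)
$x = -5$ ($x = 0 - 5 = -5$)
$A{\left(E,c \right)} = \frac{3}{2} - \frac{7 c}{6}$ ($A{\left(E,c \right)} = \frac{- 7 c + 9}{6} = \frac{9 - 7 c}{6} = \frac{3}{2} - \frac{7 c}{6}$)
$\left(x + A{\left(0,I{\left(-3,2 \right)} \right)}\right)^{2} = \left(-5 + \left(\frac{3}{2} - - \frac{7}{6}\right)\right)^{2} = \left(-5 + \left(\frac{3}{2} + \frac{7}{6}\right)\right)^{2} = \left(-5 + \frac{8}{3}\right)^{2} = \left(- \frac{7}{3}\right)^{2} = \frac{49}{9}$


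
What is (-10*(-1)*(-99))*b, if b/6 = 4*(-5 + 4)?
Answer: 23760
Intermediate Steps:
b = -24 (b = 6*(4*(-5 + 4)) = 6*(4*(-1)) = 6*(-4) = -24)
(-10*(-1)*(-99))*b = (-10*(-1)*(-99))*(-24) = (10*(-99))*(-24) = -990*(-24) = 23760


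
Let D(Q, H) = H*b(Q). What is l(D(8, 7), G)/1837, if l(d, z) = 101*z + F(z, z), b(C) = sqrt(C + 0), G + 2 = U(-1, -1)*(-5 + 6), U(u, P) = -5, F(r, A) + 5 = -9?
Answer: -721/1837 ≈ -0.39249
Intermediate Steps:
F(r, A) = -14 (F(r, A) = -5 - 9 = -14)
G = -7 (G = -2 - 5*(-5 + 6) = -2 - 5*1 = -2 - 5 = -7)
b(C) = sqrt(C)
D(Q, H) = H*sqrt(Q)
l(d, z) = -14 + 101*z (l(d, z) = 101*z - 14 = -14 + 101*z)
l(D(8, 7), G)/1837 = (-14 + 101*(-7))/1837 = (-14 - 707)*(1/1837) = -721*1/1837 = -721/1837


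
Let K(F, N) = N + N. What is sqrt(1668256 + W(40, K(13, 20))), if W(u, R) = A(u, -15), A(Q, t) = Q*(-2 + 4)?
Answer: 4*sqrt(104271) ≈ 1291.6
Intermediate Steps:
K(F, N) = 2*N
A(Q, t) = 2*Q (A(Q, t) = Q*2 = 2*Q)
W(u, R) = 2*u
sqrt(1668256 + W(40, K(13, 20))) = sqrt(1668256 + 2*40) = sqrt(1668256 + 80) = sqrt(1668336) = 4*sqrt(104271)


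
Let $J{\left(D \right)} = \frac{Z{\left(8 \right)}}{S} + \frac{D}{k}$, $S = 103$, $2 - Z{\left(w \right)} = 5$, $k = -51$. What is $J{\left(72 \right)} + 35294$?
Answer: $\frac{61797271}{1751} \approx 35293.0$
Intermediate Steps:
$Z{\left(w \right)} = -3$ ($Z{\left(w \right)} = 2 - 5 = -3$)
$J{\left(D \right)} = - \frac{3}{103} - \frac{D}{51}$ ($J{\left(D \right)} = - \frac{3}{103} + \frac{D}{-51} = \left(-3\right) \frac{1}{103} + D \left(- \frac{1}{51}\right) = - \frac{3}{103} - \frac{D}{51}$)
$J{\left(72 \right)} + 35294 = \left(- \frac{3}{103} - \frac{24}{17}\right) + 35294 = - \frac{2523}{1751} + 35294 = \frac{61797271}{1751}$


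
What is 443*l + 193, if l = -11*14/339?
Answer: -2795/339 ≈ -8.2448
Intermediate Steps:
l = -154/339 (l = -154*1/339 = -154/339 ≈ -0.45428)
443*l + 193 = 443*(-154/339) + 193 = -68222/339 + 193 = -2795/339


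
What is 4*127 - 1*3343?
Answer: -2835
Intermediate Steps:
4*127 - 1*3343 = 508 - 3343 = -2835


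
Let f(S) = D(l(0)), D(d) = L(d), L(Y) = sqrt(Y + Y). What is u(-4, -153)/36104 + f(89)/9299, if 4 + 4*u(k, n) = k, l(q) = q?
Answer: -1/18052 ≈ -5.5396e-5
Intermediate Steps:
L(Y) = sqrt(2)*sqrt(Y) (L(Y) = sqrt(2*Y) = sqrt(2)*sqrt(Y))
D(d) = sqrt(2)*sqrt(d)
f(S) = 0 (f(S) = sqrt(2)*sqrt(0) = sqrt(2)*0 = 0)
u(k, n) = -1 + k/4
u(-4, -153)/36104 + f(89)/9299 = (-1 + (1/4)*(-4))/36104 + 0/9299 = (-1 - 1)*(1/36104) + 0*(1/9299) = -2*1/36104 + 0 = -1/18052 + 0 = -1/18052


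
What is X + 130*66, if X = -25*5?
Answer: 8455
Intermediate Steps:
X = -125
X + 130*66 = -125 + 130*66 = -125 + 8580 = 8455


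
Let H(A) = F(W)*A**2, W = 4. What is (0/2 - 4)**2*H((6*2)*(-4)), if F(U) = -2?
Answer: -73728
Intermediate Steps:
H(A) = -2*A**2
(0/2 - 4)**2*H((6*2)*(-4)) = (0/2 - 4)**2*(-2*((6*2)*(-4))**2) = (0*(1/2) - 4)**2*(-2*(12*(-4))**2) = (0 - 4)**2*(-2*(-48)**2) = (-4)**2*(-2*2304) = 16*(-4608) = -73728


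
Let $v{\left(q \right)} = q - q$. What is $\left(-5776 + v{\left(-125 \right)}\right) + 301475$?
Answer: $295699$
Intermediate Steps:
$v{\left(q \right)} = 0$
$\left(-5776 + v{\left(-125 \right)}\right) + 301475 = \left(-5776 + 0\right) + 301475 = -5776 + 301475 = 295699$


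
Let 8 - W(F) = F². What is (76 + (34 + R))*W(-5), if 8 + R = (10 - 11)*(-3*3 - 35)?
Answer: -2482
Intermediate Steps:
R = 36 (R = -8 + (10 - 11)*(-3*3 - 35) = -8 - (-9 - 35) = -8 - 1*(-44) = -8 + 44 = 36)
W(F) = 8 - F²
(76 + (34 + R))*W(-5) = (76 + (34 + 36))*(8 - 1*(-5)²) = (76 + 70)*(8 - 1*25) = 146*(8 - 25) = 146*(-17) = -2482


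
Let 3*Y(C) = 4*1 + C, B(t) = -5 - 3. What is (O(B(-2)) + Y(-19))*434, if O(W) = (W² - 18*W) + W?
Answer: 84630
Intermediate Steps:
B(t) = -8
O(W) = W² - 17*W
Y(C) = 4/3 + C/3 (Y(C) = (4*1 + C)/3 = (4 + C)/3 = 4/3 + C/3)
(O(B(-2)) + Y(-19))*434 = (-8*(-17 - 8) + (4/3 + (⅓)*(-19)))*434 = (-8*(-25) + (4/3 - 19/3))*434 = (200 - 5)*434 = 195*434 = 84630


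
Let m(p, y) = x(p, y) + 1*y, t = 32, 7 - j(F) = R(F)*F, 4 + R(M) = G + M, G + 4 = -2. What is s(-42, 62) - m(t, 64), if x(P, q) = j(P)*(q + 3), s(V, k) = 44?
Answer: 46679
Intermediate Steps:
G = -6 (G = -4 - 2 = -6)
R(M) = -10 + M (R(M) = -4 + (-6 + M) = -10 + M)
j(F) = 7 - F*(-10 + F) (j(F) = 7 - (-10 + F)*F = 7 - F*(-10 + F))
x(P, q) = (3 + q)*(7 - P*(-10 + P)) (x(P, q) = (7 - P*(-10 + P))*(q + 3) = (7 - P*(-10 + P))*(3 + q) = (3 + q)*(7 - P*(-10 + P)))
m(p, y) = y + (3 + y)*(7 + p*(10 - p)) (m(p, y) = (3 + y)*(7 + p*(10 - p)) + 1*y = (3 + y)*(7 + p*(10 - p)) + y = y + (3 + y)*(7 + p*(10 - p)))
s(-42, 62) - m(t, 64) = 44 - (64 + (3 + 64)*(7 - 1*32*(-10 + 32))) = 44 - (64 + 67*(7 - 1*32*22)) = 44 - (64 + 67*(7 - 704)) = 44 - (64 + 67*(-697)) = 44 - (64 - 46699) = 44 - 1*(-46635) = 44 + 46635 = 46679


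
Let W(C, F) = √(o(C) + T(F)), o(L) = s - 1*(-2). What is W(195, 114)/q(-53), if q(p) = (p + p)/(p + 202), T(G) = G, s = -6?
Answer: -149*√110/106 ≈ -14.743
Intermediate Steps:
o(L) = -4 (o(L) = -6 - 1*(-2) = -6 + 2 = -4)
W(C, F) = √(-4 + F)
q(p) = 2*p/(202 + p) (q(p) = (2*p)/(202 + p) = 2*p/(202 + p))
W(195, 114)/q(-53) = √(-4 + 114)/((2*(-53)/(202 - 53))) = √110/((2*(-53)/149)) = √110/((2*(-53)*(1/149))) = √110/(-106/149) = √110*(-149/106) = -149*√110/106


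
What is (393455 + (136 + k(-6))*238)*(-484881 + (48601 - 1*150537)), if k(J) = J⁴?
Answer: -430882705407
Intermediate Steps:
(393455 + (136 + k(-6))*238)*(-484881 + (48601 - 1*150537)) = (393455 + (136 + (-6)⁴)*238)*(-484881 + (48601 - 1*150537)) = (393455 + (136 + 1296)*238)*(-484881 + (48601 - 150537)) = (393455 + 1432*238)*(-484881 - 101936) = (393455 + 340816)*(-586817) = 734271*(-586817) = -430882705407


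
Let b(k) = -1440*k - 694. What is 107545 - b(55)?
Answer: 187439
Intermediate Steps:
b(k) = -694 - 1440*k
107545 - b(55) = 107545 - (-694 - 1440*55) = 107545 - (-694 - 79200) = 107545 - 1*(-79894) = 107545 + 79894 = 187439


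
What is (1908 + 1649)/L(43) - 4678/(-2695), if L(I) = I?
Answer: 9787269/115885 ≈ 84.457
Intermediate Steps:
(1908 + 1649)/L(43) - 4678/(-2695) = (1908 + 1649)/43 - 4678/(-2695) = 3557*(1/43) - 4678*(-1/2695) = 3557/43 + 4678/2695 = 9787269/115885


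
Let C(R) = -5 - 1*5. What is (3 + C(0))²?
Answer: 49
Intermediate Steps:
C(R) = -10 (C(R) = -5 - 5 = -10)
(3 + C(0))² = (3 - 10)² = (-7)² = 49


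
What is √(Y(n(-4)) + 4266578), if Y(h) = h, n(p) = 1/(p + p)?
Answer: √68265246/4 ≈ 2065.6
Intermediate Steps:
n(p) = 1/(2*p)
√(Y(n(-4)) + 4266578) = √((½)/(-4) + 4266578) = √((½)*(-¼) + 4266578) = √(-⅛ + 4266578) = √(34132623/8) = √68265246/4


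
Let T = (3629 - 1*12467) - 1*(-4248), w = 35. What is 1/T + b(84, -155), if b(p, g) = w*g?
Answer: -24900751/4590 ≈ -5425.0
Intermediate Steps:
b(p, g) = 35*g
T = -4590 (T = (3629 - 12467) + 4248 = -8838 + 4248 = -4590)
1/T + b(84, -155) = 1/(-4590) + 35*(-155) = -1/4590 - 5425 = -24900751/4590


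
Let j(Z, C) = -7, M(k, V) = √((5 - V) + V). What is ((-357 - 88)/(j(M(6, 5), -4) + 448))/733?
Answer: -445/323253 ≈ -0.0013766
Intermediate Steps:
M(k, V) = √5
((-357 - 88)/(j(M(6, 5), -4) + 448))/733 = ((-357 - 88)/(-7 + 448))/733 = -445/441*(1/733) = -445*1/441*(1/733) = -445/441*1/733 = -445/323253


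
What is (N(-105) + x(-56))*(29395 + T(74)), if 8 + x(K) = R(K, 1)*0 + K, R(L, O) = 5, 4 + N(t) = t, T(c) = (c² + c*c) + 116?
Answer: -7000099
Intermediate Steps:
T(c) = 116 + 2*c² (T(c) = (c² + c²) + 116 = 2*c² + 116 = 116 + 2*c²)
N(t) = -4 + t
x(K) = -8 + K (x(K) = -8 + (5*0 + K) = -8 + (0 + K) = -8 + K)
(N(-105) + x(-56))*(29395 + T(74)) = ((-4 - 105) + (-8 - 56))*(29395 + (116 + 2*74²)) = (-109 - 64)*(29395 + (116 + 2*5476)) = -173*(29395 + (116 + 10952)) = -173*(29395 + 11068) = -173*40463 = -7000099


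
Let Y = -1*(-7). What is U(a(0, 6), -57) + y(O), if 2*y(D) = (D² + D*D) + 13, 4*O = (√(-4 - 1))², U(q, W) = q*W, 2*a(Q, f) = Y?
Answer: -3063/16 ≈ -191.44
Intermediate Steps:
Y = 7
a(Q, f) = 7/2 (a(Q, f) = (½)*7 = 7/2)
U(q, W) = W*q
O = -5/4 (O = (√(-4 - 1))²/4 = (√(-5))²/4 = (I*√5)²/4 = (¼)*(-5) = -5/4 ≈ -1.2500)
y(D) = 13/2 + D² (y(D) = ((D² + D*D) + 13)/2 = ((D² + D²) + 13)/2 = (2*D² + 13)/2 = (13 + 2*D²)/2 = 13/2 + D²)
U(a(0, 6), -57) + y(O) = -57*7/2 + (13/2 + (-5/4)²) = -399/2 + (13/2 + 25/16) = -399/2 + 129/16 = -3063/16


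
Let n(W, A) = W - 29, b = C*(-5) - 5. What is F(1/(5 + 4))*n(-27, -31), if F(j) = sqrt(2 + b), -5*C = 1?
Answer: -56*I*sqrt(2) ≈ -79.196*I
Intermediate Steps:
C = -1/5 (C = -1/5*1 = -1/5 ≈ -0.20000)
b = -4 (b = -1/5*(-5) - 5 = 1 - 5 = -4)
n(W, A) = -29 + W
F(j) = I*sqrt(2) (F(j) = sqrt(2 - 4) = sqrt(-2) = I*sqrt(2))
F(1/(5 + 4))*n(-27, -31) = (I*sqrt(2))*(-29 - 27) = (I*sqrt(2))*(-56) = -56*I*sqrt(2)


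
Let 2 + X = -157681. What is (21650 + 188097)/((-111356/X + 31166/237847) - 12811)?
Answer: -7866441364799247/480437833487401 ≈ -16.373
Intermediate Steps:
X = -157683 (X = -2 - 157681 = -157683)
(21650 + 188097)/((-111356/X + 31166/237847) - 12811) = (21650 + 188097)/((-111356/(-157683) + 31166/237847) - 12811) = 209747/((-111356*(-1/157683) + 31166*(1/237847)) - 12811) = 209747/((111356/157683 + 31166/237847) - 12811) = 209747/(31400038910/37504428501 - 12811) = 209747/(-480437833487401/37504428501) = 209747*(-37504428501/480437833487401) = -7866441364799247/480437833487401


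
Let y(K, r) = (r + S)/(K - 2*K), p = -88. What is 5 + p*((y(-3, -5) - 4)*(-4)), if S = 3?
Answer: -4913/3 ≈ -1637.7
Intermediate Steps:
y(K, r) = -(3 + r)/K (y(K, r) = (r + 3)/(K - 2*K) = (3 + r)/((-K)) = (3 + r)*(-1/K) = -(3 + r)/K)
5 + p*((y(-3, -5) - 4)*(-4)) = 5 - 88*((-3 - 1*(-5))/(-3) - 4)*(-4) = 5 - 88*(-(-3 + 5)/3 - 4)*(-4) = 5 - 88*(-⅓*2 - 4)*(-4) = 5 - 88*(-⅔ - 4)*(-4) = 5 - (-1232)*(-4)/3 = 5 - 88*56/3 = 5 - 4928/3 = -4913/3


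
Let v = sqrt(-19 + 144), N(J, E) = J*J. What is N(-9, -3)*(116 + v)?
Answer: 9396 + 405*sqrt(5) ≈ 10302.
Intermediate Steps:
N(J, E) = J**2
v = 5*sqrt(5) (v = sqrt(125) = 5*sqrt(5) ≈ 11.180)
N(-9, -3)*(116 + v) = (-9)**2*(116 + 5*sqrt(5)) = 81*(116 + 5*sqrt(5)) = 9396 + 405*sqrt(5)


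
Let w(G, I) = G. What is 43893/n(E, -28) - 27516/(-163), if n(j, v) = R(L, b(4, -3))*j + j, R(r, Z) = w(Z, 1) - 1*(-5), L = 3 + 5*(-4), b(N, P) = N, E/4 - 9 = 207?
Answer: 27210311/156480 ≈ 173.89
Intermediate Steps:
E = 864 (E = 36 + 4*207 = 36 + 828 = 864)
L = -17 (L = 3 - 20 = -17)
R(r, Z) = 5 + Z (R(r, Z) = Z - 1*(-5) = Z + 5 = 5 + Z)
n(j, v) = 10*j (n(j, v) = (5 + 4)*j + j = 9*j + j = 10*j)
43893/n(E, -28) - 27516/(-163) = 43893/((10*864)) - 27516/(-163) = 43893/8640 - 27516*(-1/163) = 43893*(1/8640) + 27516/163 = 4877/960 + 27516/163 = 27210311/156480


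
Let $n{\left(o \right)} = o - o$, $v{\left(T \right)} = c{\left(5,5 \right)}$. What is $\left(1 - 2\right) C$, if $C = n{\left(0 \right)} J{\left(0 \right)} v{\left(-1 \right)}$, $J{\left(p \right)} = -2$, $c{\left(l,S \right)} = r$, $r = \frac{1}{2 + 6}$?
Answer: $0$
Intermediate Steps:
$r = \frac{1}{8} \approx 0.125$
$c{\left(l,S \right)} = \frac{1}{8}$
$v{\left(T \right)} = \frac{1}{8}$
$n{\left(o \right)} = 0$
$C = 0$ ($C = 0 \left(-2\right) \frac{1}{8} = 0 \cdot \frac{1}{8} = 0$)
$\left(1 - 2\right) C = \left(1 - 2\right) 0 = \left(-1\right) 0 = 0$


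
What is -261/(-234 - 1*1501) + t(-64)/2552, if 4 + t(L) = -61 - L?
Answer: 664337/4427720 ≈ 0.15004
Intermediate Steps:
t(L) = -65 - L (t(L) = -4 + (-61 - L) = -65 - L)
-261/(-234 - 1*1501) + t(-64)/2552 = -261/(-234 - 1*1501) + (-65 - 1*(-64))/2552 = -261/(-234 - 1501) + (-65 + 64)*(1/2552) = -261/(-1735) - 1*1/2552 = -261*(-1/1735) - 1/2552 = 261/1735 - 1/2552 = 664337/4427720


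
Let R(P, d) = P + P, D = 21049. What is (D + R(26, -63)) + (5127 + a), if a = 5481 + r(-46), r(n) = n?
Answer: 31663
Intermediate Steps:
a = 5435 (a = 5481 - 46 = 5435)
R(P, d) = 2*P
(D + R(26, -63)) + (5127 + a) = (21049 + 2*26) + (5127 + 5435) = (21049 + 52) + 10562 = 21101 + 10562 = 31663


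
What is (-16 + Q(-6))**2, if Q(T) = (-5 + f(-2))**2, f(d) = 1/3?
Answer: 2704/81 ≈ 33.383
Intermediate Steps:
f(d) = 1/3
Q(T) = 196/9 (Q(T) = (-5 + 1/3)**2 = (-14/3)**2 = 196/9)
(-16 + Q(-6))**2 = (-16 + 196/9)**2 = (52/9)**2 = 2704/81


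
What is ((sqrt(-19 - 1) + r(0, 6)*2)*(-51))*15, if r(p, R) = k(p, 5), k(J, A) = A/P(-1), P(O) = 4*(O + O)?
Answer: 3825/4 - 1530*I*sqrt(5) ≈ 956.25 - 3421.2*I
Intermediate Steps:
P(O) = 8*O (P(O) = 4*(2*O) = 8*O)
k(J, A) = -A/8 (k(J, A) = A/((8*(-1))) = A/(-8) = A*(-1/8) = -A/8)
r(p, R) = -5/8 (r(p, R) = -1/8*5 = -5/8)
((sqrt(-19 - 1) + r(0, 6)*2)*(-51))*15 = ((sqrt(-19 - 1) - 5/8*2)*(-51))*15 = ((sqrt(-20) - 5/4)*(-51))*15 = ((2*I*sqrt(5) - 5/4)*(-51))*15 = ((-5/4 + 2*I*sqrt(5))*(-51))*15 = (255/4 - 102*I*sqrt(5))*15 = 3825/4 - 1530*I*sqrt(5)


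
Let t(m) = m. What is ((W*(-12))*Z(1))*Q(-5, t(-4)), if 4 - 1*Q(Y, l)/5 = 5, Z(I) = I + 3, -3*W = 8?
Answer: -640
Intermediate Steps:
W = -8/3 (W = -⅓*8 = -8/3 ≈ -2.6667)
Z(I) = 3 + I
Q(Y, l) = -5 (Q(Y, l) = 20 - 5*5 = 20 - 25 = -5)
((W*(-12))*Z(1))*Q(-5, t(-4)) = ((-8/3*(-12))*(3 + 1))*(-5) = (32*4)*(-5) = 128*(-5) = -640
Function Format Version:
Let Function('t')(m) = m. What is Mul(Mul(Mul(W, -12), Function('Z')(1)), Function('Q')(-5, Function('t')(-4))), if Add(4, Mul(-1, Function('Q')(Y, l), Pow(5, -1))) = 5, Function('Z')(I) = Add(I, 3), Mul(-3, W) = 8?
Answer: -640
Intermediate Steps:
W = Rational(-8, 3) (W = Mul(Rational(-1, 3), 8) = Rational(-8, 3) ≈ -2.6667)
Function('Z')(I) = Add(3, I)
Function('Q')(Y, l) = -5 (Function('Q')(Y, l) = Add(20, Mul(-5, 5)) = Add(20, -25) = -5)
Mul(Mul(Mul(W, -12), Function('Z')(1)), Function('Q')(-5, Function('t')(-4))) = Mul(Mul(Mul(Rational(-8, 3), -12), Add(3, 1)), -5) = Mul(Mul(32, 4), -5) = Mul(128, -5) = -640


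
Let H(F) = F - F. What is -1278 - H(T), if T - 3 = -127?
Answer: -1278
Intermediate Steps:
T = -124 (T = 3 - 127 = -124)
H(F) = 0
-1278 - H(T) = -1278 - 1*0 = -1278 + 0 = -1278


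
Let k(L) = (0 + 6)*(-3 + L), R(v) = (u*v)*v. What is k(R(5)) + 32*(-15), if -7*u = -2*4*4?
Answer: 1314/7 ≈ 187.71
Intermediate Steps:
u = 32/7 (u = -(-2*4)*4/7 = -(-8)*4/7 = -1/7*(-32) = 32/7 ≈ 4.5714)
R(v) = 32*v**2/7 (R(v) = (32*v/7)*v = 32*v**2/7)
k(L) = -18 + 6*L (k(L) = 6*(-3 + L) = -18 + 6*L)
k(R(5)) + 32*(-15) = (-18 + 6*((32/7)*5**2)) + 32*(-15) = (-18 + 6*((32/7)*25)) - 480 = (-18 + 6*(800/7)) - 480 = (-18 + 4800/7) - 480 = 4674/7 - 480 = 1314/7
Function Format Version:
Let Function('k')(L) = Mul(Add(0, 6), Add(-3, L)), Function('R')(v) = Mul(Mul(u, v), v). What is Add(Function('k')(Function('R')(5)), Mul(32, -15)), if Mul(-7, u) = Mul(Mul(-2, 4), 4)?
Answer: Rational(1314, 7) ≈ 187.71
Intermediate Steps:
u = Rational(32, 7) (u = Mul(Rational(-1, 7), Mul(Mul(-2, 4), 4)) = Mul(Rational(-1, 7), Mul(-8, 4)) = Mul(Rational(-1, 7), -32) = Rational(32, 7) ≈ 4.5714)
Function('R')(v) = Mul(Rational(32, 7), Pow(v, 2)) (Function('R')(v) = Mul(Mul(Rational(32, 7), v), v) = Mul(Rational(32, 7), Pow(v, 2)))
Function('k')(L) = Add(-18, Mul(6, L)) (Function('k')(L) = Mul(6, Add(-3, L)) = Add(-18, Mul(6, L)))
Add(Function('k')(Function('R')(5)), Mul(32, -15)) = Add(Add(-18, Mul(6, Mul(Rational(32, 7), Pow(5, 2)))), Mul(32, -15)) = Add(Add(-18, Mul(6, Mul(Rational(32, 7), 25))), -480) = Add(Add(-18, Mul(6, Rational(800, 7))), -480) = Add(Add(-18, Rational(4800, 7)), -480) = Add(Rational(4674, 7), -480) = Rational(1314, 7)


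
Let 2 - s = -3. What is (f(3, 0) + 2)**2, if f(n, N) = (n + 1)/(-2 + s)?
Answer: 100/9 ≈ 11.111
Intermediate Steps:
s = 5 (s = 2 - 1*(-3) = 2 + 3 = 5)
f(n, N) = 1/3 + n/3 (f(n, N) = (n + 1)/(-2 + 5) = (1 + n)/3 = (1 + n)*(1/3) = 1/3 + n/3)
(f(3, 0) + 2)**2 = ((1/3 + (1/3)*3) + 2)**2 = ((1/3 + 1) + 2)**2 = (4/3 + 2)**2 = (10/3)**2 = 100/9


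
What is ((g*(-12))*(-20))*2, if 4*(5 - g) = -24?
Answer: 5280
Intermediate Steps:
g = 11 (g = 5 - ¼*(-24) = 5 + 6 = 11)
((g*(-12))*(-20))*2 = ((11*(-12))*(-20))*2 = -132*(-20)*2 = 2640*2 = 5280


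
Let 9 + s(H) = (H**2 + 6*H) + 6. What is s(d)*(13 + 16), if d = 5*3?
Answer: 9048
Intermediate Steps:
d = 15
s(H) = -3 + H**2 + 6*H (s(H) = -9 + ((H**2 + 6*H) + 6) = -9 + (6 + H**2 + 6*H) = -3 + H**2 + 6*H)
s(d)*(13 + 16) = (-3 + 15**2 + 6*15)*(13 + 16) = (-3 + 225 + 90)*29 = 312*29 = 9048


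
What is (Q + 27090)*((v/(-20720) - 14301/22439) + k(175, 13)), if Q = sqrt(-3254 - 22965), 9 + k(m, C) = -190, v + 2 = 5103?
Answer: -35965093437873/6641944 - 92933057979*I*sqrt(26219)/464936080 ≈ -5.4148e+6 - 32366.0*I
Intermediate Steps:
v = 5101 (v = -2 + 5103 = 5101)
k(m, C) = -199 (k(m, C) = -9 - 190 = -199)
Q = I*sqrt(26219) (Q = sqrt(-26219) = I*sqrt(26219) ≈ 161.92*I)
(Q + 27090)*((v/(-20720) - 14301/22439) + k(175, 13)) = (I*sqrt(26219) + 27090)*((5101/(-20720) - 14301/22439) - 199) = (27090 + I*sqrt(26219))*((5101*(-1/20720) - 14301*1/22439) - 199) = (27090 + I*sqrt(26219))*((-5101/20720 - 14301/22439) - 199) = (27090 + I*sqrt(26219))*(-410778059/464936080 - 199) = (27090 + I*sqrt(26219))*(-92933057979/464936080) = -35965093437873/6641944 - 92933057979*I*sqrt(26219)/464936080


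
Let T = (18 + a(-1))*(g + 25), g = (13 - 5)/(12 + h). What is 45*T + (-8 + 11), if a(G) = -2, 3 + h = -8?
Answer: 23763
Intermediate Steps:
h = -11 (h = -3 - 8 = -11)
g = 8 (g = (13 - 5)/(12 - 11) = 8/1 = 8*1 = 8)
T = 528 (T = (18 - 2)*(8 + 25) = 16*33 = 528)
45*T + (-8 + 11) = 45*528 + (-8 + 11) = 23760 + 3 = 23763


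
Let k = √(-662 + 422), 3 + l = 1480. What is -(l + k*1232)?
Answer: -1477 - 4928*I*√15 ≈ -1477.0 - 19086.0*I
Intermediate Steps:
l = 1477 (l = -3 + 1480 = 1477)
k = 4*I*√15 (k = √(-240) = 4*I*√15 ≈ 15.492*I)
-(l + k*1232) = -(1477 + (4*I*√15)*1232) = -(1477 + 4928*I*√15) = -1477 - 4928*I*√15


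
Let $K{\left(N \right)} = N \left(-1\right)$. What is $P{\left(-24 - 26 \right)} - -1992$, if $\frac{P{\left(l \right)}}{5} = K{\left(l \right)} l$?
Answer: $-10508$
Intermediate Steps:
$K{\left(N \right)} = - N$
$P{\left(l \right)} = - 5 l^{2}$ ($P{\left(l \right)} = 5 - l l = 5 \left(- l^{2}\right) = - 5 l^{2}$)
$P{\left(-24 - 26 \right)} - -1992 = - 5 \left(-24 - 26\right)^{2} - -1992 = - 5 \left(-24 - 26\right)^{2} + 1992 = - 5 \left(-50\right)^{2} + 1992 = \left(-5\right) 2500 + 1992 = -12500 + 1992 = -10508$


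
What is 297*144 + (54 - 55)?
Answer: 42767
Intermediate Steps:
297*144 + (54 - 55) = 42768 - 1 = 42767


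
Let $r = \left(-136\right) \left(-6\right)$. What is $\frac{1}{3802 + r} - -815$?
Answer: $\frac{3763671}{4618} \approx 815.0$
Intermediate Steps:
$r = 816$
$\frac{1}{3802 + r} - -815 = \frac{1}{3802 + 816} - -815 = \frac{1}{4618} + 815 = \frac{3763671}{4618}$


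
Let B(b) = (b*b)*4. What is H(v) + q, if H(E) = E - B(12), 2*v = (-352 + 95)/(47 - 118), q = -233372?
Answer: -33220359/142 ≈ -2.3395e+5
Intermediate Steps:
v = 257/142 (v = ((-352 + 95)/(47 - 118))/2 = (-257/(-71))/2 = (-257*(-1/71))/2 = (1/2)*(257/71) = 257/142 ≈ 1.8099)
B(b) = 4*b**2 (B(b) = b**2*4 = 4*b**2)
H(E) = -576 + E (H(E) = E - 4*12**2 = E - 4*144 = E - 1*576 = E - 576 = -576 + E)
H(v) + q = (-576 + 257/142) - 233372 = -81535/142 - 233372 = -33220359/142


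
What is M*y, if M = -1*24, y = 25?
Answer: -600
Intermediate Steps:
M = -24
M*y = -24*25 = -600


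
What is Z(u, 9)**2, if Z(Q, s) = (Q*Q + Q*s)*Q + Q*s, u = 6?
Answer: 352836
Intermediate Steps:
Z(Q, s) = Q*s + Q*(Q**2 + Q*s) (Z(Q, s) = (Q**2 + Q*s)*Q + Q*s = Q*(Q**2 + Q*s) + Q*s = Q*s + Q*(Q**2 + Q*s))
Z(u, 9)**2 = (6*(9 + 6**2 + 6*9))**2 = (6*(9 + 36 + 54))**2 = (6*99)**2 = 594**2 = 352836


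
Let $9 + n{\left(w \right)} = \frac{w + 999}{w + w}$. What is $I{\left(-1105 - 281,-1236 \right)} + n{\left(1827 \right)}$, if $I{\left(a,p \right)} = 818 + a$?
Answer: $- \frac{116974}{203} \approx -576.23$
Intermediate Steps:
$n{\left(w \right)} = -9 + \frac{999 + w}{2 w}$ ($n{\left(w \right)} = -9 + \frac{w + 999}{w + w} = -9 + \frac{999 + w}{2 w}$)
$I{\left(-1105 - 281,-1236 \right)} + n{\left(1827 \right)} = \left(818 - 1386\right) + \frac{999 - 31059}{2 \cdot 1827} = \left(818 - 1386\right) + \frac{1}{2} \cdot \frac{1}{1827} \left(999 - 31059\right) = -568 + \frac{1}{2} \cdot \frac{1}{1827} \left(-30060\right) = -568 - \frac{1670}{203} = - \frac{116974}{203}$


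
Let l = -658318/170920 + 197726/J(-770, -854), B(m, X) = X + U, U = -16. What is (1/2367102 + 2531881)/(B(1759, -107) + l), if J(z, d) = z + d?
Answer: -25993167006483822985/2552255541990306 ≈ -10184.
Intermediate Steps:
J(z, d) = d + z
B(m, X) = -16 + X (B(m, X) = X - 16 = -16 + X)
l = -544756818/4337095 (l = -658318/170920 + 197726/(-854 - 770) = -658318*1/170920 + 197726/(-1624) = -329159/85460 + 197726*(-1/1624) = -329159/85460 - 98863/812 = -544756818/4337095 ≈ -125.60)
(1/2367102 + 2531881)/(B(1759, -107) + l) = (1/2367102 + 2531881)/((-16 - 107) - 544756818/4337095) = (1/2367102 + 2531881)/(-123 - 544756818/4337095) = 5993220578863/(2367102*(-1078219503/4337095)) = (5993220578863/2367102)*(-4337095/1078219503) = -25993167006483822985/2552255541990306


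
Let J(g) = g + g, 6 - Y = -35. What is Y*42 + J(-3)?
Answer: 1716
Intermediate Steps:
Y = 41 (Y = 6 - 1*(-35) = 6 + 35 = 41)
J(g) = 2*g
Y*42 + J(-3) = 41*42 + 2*(-3) = 1722 - 6 = 1716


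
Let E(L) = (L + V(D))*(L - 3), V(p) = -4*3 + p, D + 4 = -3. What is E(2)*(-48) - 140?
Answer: -956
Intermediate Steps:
D = -7 (D = -4 - 3 = -7)
V(p) = -12 + p
E(L) = (-19 + L)*(-3 + L) (E(L) = (L + (-12 - 7))*(L - 3) = (L - 19)*(-3 + L) = (-19 + L)*(-3 + L))
E(2)*(-48) - 140 = (57 + 2² - 22*2)*(-48) - 140 = (57 + 4 - 44)*(-48) - 140 = 17*(-48) - 140 = -816 - 140 = -956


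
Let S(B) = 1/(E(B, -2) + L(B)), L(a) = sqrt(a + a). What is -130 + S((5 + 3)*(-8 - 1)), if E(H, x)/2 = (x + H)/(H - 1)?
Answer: -25648899/197320 - 15987*I/197320 ≈ -129.99 - 0.081021*I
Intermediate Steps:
E(H, x) = 2*(H + x)/(-1 + H) (E(H, x) = 2*((x + H)/(H - 1)) = 2*((H + x)/(-1 + H)) = 2*(H + x)/(-1 + H))
L(a) = sqrt(2)*sqrt(a) (L(a) = sqrt(2*a) = sqrt(2)*sqrt(a))
S(B) = 1/(sqrt(2)*sqrt(B) + 2*(-2 + B)/(-1 + B)) (S(B) = 1/(2*(B - 2)/(-1 + B) + sqrt(2)*sqrt(B)) = 1/(2*(-2 + B)/(-1 + B) + sqrt(2)*sqrt(B)) = 1/(sqrt(2)*sqrt(B) + 2*(-2 + B)/(-1 + B)))
-130 + S((5 + 3)*(-8 - 1)) = -130 + (-1 + (5 + 3)*(-8 - 1))/(-4 + 2*((5 + 3)*(-8 - 1)) + sqrt(2)*sqrt((5 + 3)*(-8 - 1))*(-1 + (5 + 3)*(-8 - 1))) = -130 + (-1 + 8*(-9))/(-4 + 2*(8*(-9)) + sqrt(2)*sqrt(8*(-9))*(-1 + 8*(-9))) = -130 + (-1 - 72)/(-4 + 2*(-72) + sqrt(2)*sqrt(-72)*(-1 - 72)) = -130 - 73/(-4 - 144 + sqrt(2)*(6*I*sqrt(2))*(-73)) = -130 - 73/(-4 - 144 - 876*I) = -130 - 73/(-148 - 876*I) = -130 + ((-148 + 876*I)/789280)*(-73) = -130 - 73*(-148 + 876*I)/789280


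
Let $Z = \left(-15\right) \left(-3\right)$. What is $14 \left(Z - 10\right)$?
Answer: $490$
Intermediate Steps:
$Z = 45$
$14 \left(Z - 10\right) = 14 \left(45 - 10\right) = 14 \cdot 35 = 490$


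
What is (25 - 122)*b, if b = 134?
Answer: -12998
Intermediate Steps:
(25 - 122)*b = (25 - 122)*134 = -97*134 = -12998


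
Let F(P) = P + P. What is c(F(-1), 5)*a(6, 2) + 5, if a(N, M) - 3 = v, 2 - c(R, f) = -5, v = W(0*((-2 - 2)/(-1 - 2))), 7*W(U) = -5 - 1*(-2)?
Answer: 23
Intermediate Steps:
W(U) = -3/7 (W(U) = (-5 - 1*(-2))/7 = (-5 + 2)/7 = (⅐)*(-3) = -3/7)
v = -3/7 ≈ -0.42857
F(P) = 2*P
c(R, f) = 7 (c(R, f) = 2 - 1*(-5) = 2 + 5 = 7)
a(N, M) = 18/7 (a(N, M) = 3 - 3/7 = 18/7)
c(F(-1), 5)*a(6, 2) + 5 = 7*(18/7) + 5 = 18 + 5 = 23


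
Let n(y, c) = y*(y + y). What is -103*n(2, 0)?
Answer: -824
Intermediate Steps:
n(y, c) = 2*y**2 (n(y, c) = y*(2*y) = 2*y**2)
-103*n(2, 0) = -206*2**2 = -206*4 = -103*8 = -824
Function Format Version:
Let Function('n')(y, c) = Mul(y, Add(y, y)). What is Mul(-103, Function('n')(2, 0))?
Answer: -824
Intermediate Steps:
Function('n')(y, c) = Mul(2, Pow(y, 2)) (Function('n')(y, c) = Mul(y, Mul(2, y)) = Mul(2, Pow(y, 2)))
Mul(-103, Function('n')(2, 0)) = Mul(-103, Mul(2, Pow(2, 2))) = Mul(-103, Mul(2, 4)) = Mul(-103, 8) = -824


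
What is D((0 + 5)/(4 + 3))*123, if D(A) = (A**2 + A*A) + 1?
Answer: 12177/49 ≈ 248.51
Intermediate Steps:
D(A) = 1 + 2*A**2 (D(A) = (A**2 + A**2) + 1 = 2*A**2 + 1 = 1 + 2*A**2)
D((0 + 5)/(4 + 3))*123 = (1 + 2*((0 + 5)/(4 + 3))**2)*123 = (1 + 2*(5/7)**2)*123 = (1 + 2*(25/49))*123 = (1 + 50/49)*123 = (99/49)*123 = 12177/49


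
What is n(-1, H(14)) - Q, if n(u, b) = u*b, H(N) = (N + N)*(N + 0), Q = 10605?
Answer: -10997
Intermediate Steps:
H(N) = 2*N**2 (H(N) = (2*N)*N = 2*N**2)
n(u, b) = b*u
n(-1, H(14)) - Q = (2*14**2)*(-1) - 1*10605 = (2*196)*(-1) - 10605 = 392*(-1) - 10605 = -392 - 10605 = -10997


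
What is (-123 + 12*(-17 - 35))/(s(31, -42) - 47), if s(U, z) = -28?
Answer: 249/25 ≈ 9.9600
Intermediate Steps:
(-123 + 12*(-17 - 35))/(s(31, -42) - 47) = (-123 + 12*(-17 - 35))/(-28 - 47) = (-123 + 12*(-52))/(-75) = (-123 - 624)*(-1/75) = -747*(-1/75) = 249/25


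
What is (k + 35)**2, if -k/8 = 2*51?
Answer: 609961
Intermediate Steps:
k = -816 (k = -16*51 = -8*102 = -816)
(k + 35)**2 = (-816 + 35)**2 = (-781)**2 = 609961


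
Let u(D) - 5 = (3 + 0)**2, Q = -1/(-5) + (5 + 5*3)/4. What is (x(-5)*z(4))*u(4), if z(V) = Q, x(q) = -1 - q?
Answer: 1456/5 ≈ 291.20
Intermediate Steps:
Q = 26/5 (Q = -1*(-1/5) + (5 + 15)*(1/4) = 1/5 + 20*(1/4) = 1/5 + 5 = 26/5 ≈ 5.2000)
z(V) = 26/5
u(D) = 14 (u(D) = 5 + (3 + 0)**2 = 5 + 3**2 = 5 + 9 = 14)
(x(-5)*z(4))*u(4) = ((-1 - 1*(-5))*(26/5))*14 = ((-1 + 5)*(26/5))*14 = (4*(26/5))*14 = (104/5)*14 = 1456/5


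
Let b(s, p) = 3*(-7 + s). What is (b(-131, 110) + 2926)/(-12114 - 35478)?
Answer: -314/5949 ≈ -0.052782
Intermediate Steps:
b(s, p) = -21 + 3*s
(b(-131, 110) + 2926)/(-12114 - 35478) = ((-21 + 3*(-131)) + 2926)/(-12114 - 35478) = ((-21 - 393) + 2926)/(-47592) = (-414 + 2926)*(-1/47592) = 2512*(-1/47592) = -314/5949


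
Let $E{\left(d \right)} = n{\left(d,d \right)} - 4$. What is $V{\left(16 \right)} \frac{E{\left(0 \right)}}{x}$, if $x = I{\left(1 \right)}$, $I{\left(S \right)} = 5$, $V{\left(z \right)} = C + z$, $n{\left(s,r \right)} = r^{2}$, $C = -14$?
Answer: $- \frac{8}{5} \approx -1.6$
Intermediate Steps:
$V{\left(z \right)} = -14 + z$
$E{\left(d \right)} = -4 + d^{2}$ ($E{\left(d \right)} = d^{2} - 4 = -4 + d^{2}$)
$x = 5$
$V{\left(16 \right)} \frac{E{\left(0 \right)}}{x} = \left(-14 + 16\right) \frac{-4 + 0^{2}}{5} = 2 \left(-4 + 0\right) \frac{1}{5} = 2 \left(\left(-4\right) \frac{1}{5}\right) = 2 \left(- \frac{4}{5}\right) = - \frac{8}{5}$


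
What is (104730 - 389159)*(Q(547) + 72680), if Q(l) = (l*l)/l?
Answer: -20827882383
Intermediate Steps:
Q(l) = l (Q(l) = l**2/l = l)
(104730 - 389159)*(Q(547) + 72680) = (104730 - 389159)*(547 + 72680) = -284429*73227 = -20827882383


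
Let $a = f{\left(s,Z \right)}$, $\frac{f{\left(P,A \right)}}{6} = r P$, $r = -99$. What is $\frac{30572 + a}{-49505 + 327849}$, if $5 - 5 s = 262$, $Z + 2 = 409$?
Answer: $\frac{152759}{695860} \approx 0.21953$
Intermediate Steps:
$Z = 407$ ($Z = -2 + 409 = 407$)
$s = - \frac{257}{5}$ ($s = 1 - \frac{262}{5} = - \frac{257}{5} \approx -51.4$)
$f{\left(P,A \right)} = - 594 P$ ($f{\left(P,A \right)} = 6 \left(- 99 P\right) = - 594 P$)
$a = \frac{152658}{5}$ ($a = \left(-594\right) \left(- \frac{257}{5}\right) = \frac{152658}{5} \approx 30532.0$)
$\frac{30572 + a}{-49505 + 327849} = \frac{30572 + \frac{152658}{5}}{-49505 + 327849} = \frac{305518}{5 \cdot 278344} = \frac{305518}{5} \cdot \frac{1}{278344} = \frac{152759}{695860}$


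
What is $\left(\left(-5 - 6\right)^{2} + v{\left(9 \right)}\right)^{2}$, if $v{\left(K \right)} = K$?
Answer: $16900$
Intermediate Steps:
$\left(\left(-5 - 6\right)^{2} + v{\left(9 \right)}\right)^{2} = \left(\left(-5 - 6\right)^{2} + 9\right)^{2} = \left(\left(-11\right)^{2} + 9\right)^{2} = \left(121 + 9\right)^{2} = 130^{2} = 16900$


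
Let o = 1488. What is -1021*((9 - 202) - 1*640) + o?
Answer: 851981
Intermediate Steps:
-1021*((9 - 202) - 1*640) + o = -1021*((9 - 202) - 1*640) + 1488 = -1021*(-193 - 640) + 1488 = -1021*(-833) + 1488 = 850493 + 1488 = 851981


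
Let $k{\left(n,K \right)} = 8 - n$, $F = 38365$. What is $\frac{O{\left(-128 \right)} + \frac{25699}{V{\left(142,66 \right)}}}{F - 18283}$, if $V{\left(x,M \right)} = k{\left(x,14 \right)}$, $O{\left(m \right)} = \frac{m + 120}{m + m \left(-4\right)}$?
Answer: $- \frac{616843}{64583712} \approx -0.0095511$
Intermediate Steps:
$O{\left(m \right)} = - \frac{120 + m}{3 m}$ ($O{\left(m \right)} = \frac{120 + m}{m - 4 m} = \frac{120 + m}{\left(-3\right) m} = \left(120 + m\right) \left(- \frac{1}{3 m}\right) = - \frac{120 + m}{3 m}$)
$V{\left(x,M \right)} = 8 - x$
$\frac{O{\left(-128 \right)} + \frac{25699}{V{\left(142,66 \right)}}}{F - 18283} = \frac{\frac{-120 - -128}{3 \left(-128\right)} + \frac{25699}{8 - 142}}{38365 - 18283} = \frac{\frac{1}{3} \left(- \frac{1}{128}\right) \left(-120 + 128\right) + \frac{25699}{8 - 142}}{20082} = \left(\frac{1}{3} \left(- \frac{1}{128}\right) 8 + \frac{25699}{-134}\right) \frac{1}{20082} = \left(- \frac{1}{48} + 25699 \left(- \frac{1}{134}\right)\right) \frac{1}{20082} = \left(- \frac{1}{48} - \frac{25699}{134}\right) \frac{1}{20082} = \left(- \frac{616843}{3216}\right) \frac{1}{20082} = - \frac{616843}{64583712}$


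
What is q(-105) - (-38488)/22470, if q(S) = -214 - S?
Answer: -1205371/11235 ≈ -107.29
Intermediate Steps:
q(-105) - (-38488)/22470 = (-214 - 1*(-105)) - (-38488)/22470 = (-214 + 105) - (-38488)/22470 = -109 - 1*(-19244/11235) = -109 + 19244/11235 = -1205371/11235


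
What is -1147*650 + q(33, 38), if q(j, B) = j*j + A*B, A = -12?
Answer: -744917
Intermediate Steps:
q(j, B) = j² - 12*B (q(j, B) = j*j - 12*B = j² - 12*B)
-1147*650 + q(33, 38) = -1147*650 + (33² - 12*38) = -745550 + (1089 - 456) = -745550 + 633 = -744917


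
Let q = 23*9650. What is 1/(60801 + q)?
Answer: 1/282751 ≈ 3.5367e-6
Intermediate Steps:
q = 221950
1/(60801 + q) = 1/(60801 + 221950) = 1/282751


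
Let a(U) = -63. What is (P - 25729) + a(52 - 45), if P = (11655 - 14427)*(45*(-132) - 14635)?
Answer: 57008108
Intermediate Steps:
P = 57033900 (P = -2772*(-5940 - 14635) = -2772*(-20575) = 57033900)
(P - 25729) + a(52 - 45) = (57033900 - 25729) - 63 = 57008171 - 63 = 57008108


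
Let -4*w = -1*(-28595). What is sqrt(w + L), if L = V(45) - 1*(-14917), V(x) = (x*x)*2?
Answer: sqrt(47273)/2 ≈ 108.71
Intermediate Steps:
w = -28595/4 (w = -(-1)*(-28595)/4 = -1/4*28595 = -28595/4 ≈ -7148.8)
V(x) = 2*x**2 (V(x) = x**2*2 = 2*x**2)
L = 18967 (L = 2*45**2 - 1*(-14917) = 2*2025 + 14917 = 4050 + 14917 = 18967)
sqrt(w + L) = sqrt(-28595/4 + 18967) = sqrt(47273/4) = sqrt(47273)/2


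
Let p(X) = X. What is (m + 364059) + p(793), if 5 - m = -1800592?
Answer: 2165449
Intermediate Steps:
m = 1800597 (m = 5 - 1*(-1800592) = 5 + 1800592 = 1800597)
(m + 364059) + p(793) = (1800597 + 364059) + 793 = 2164656 + 793 = 2165449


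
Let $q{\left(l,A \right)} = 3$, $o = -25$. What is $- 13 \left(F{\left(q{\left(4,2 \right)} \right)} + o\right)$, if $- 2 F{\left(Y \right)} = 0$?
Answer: $325$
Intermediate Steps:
$F{\left(Y \right)} = 0$ ($F{\left(Y \right)} = \left(- \frac{1}{2}\right) 0 = 0$)
$- 13 \left(F{\left(q{\left(4,2 \right)} \right)} + o\right) = - 13 \left(0 - 25\right) = \left(-13\right) \left(-25\right) = 325$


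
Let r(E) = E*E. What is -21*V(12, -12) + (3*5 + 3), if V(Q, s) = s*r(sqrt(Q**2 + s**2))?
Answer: 72594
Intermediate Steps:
r(E) = E**2
V(Q, s) = s*(Q**2 + s**2) (V(Q, s) = s*(sqrt(Q**2 + s**2))**2 = s*(Q**2 + s**2))
-21*V(12, -12) + (3*5 + 3) = -(-252)*(12**2 + (-12)**2) + (3*5 + 3) = -(-252)*(144 + 144) + (15 + 3) = -(-252)*288 + 18 = -21*(-3456) + 18 = 72576 + 18 = 72594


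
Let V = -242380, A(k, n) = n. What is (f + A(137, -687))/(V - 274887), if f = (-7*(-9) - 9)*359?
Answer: -18699/517267 ≈ -0.036150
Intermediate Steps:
f = 19386 (f = (63 - 9)*359 = 54*359 = 19386)
(f + A(137, -687))/(V - 274887) = (19386 - 687)/(-242380 - 274887) = 18699/(-517267) = 18699*(-1/517267) = -18699/517267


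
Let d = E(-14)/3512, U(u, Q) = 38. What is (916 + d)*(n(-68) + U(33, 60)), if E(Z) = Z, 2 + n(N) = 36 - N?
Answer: 56297115/439 ≈ 1.2824e+5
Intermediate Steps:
n(N) = 34 - N (n(N) = -2 + (36 - N) = 34 - N)
d = -7/1756 (d = -14/3512 = -14*1/3512 = -7/1756 ≈ -0.0039863)
(916 + d)*(n(-68) + U(33, 60)) = (916 - 7/1756)*((34 - 1*(-68)) + 38) = 1608489*((34 + 68) + 38)/1756 = 1608489*(102 + 38)/1756 = (1608489/1756)*140 = 56297115/439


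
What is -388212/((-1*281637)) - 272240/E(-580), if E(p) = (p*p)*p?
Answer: 315922885837/228961493100 ≈ 1.3798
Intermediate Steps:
E(p) = p**3 (E(p) = p**2*p = p**3)
-388212/((-1*281637)) - 272240/E(-580) = -388212/((-1*281637)) - 272240/((-580)**3) = -388212/(-281637) - 272240/(-195112000) = -388212*(-1/281637) - 272240*(-1/195112000) = 129404/93879 + 3403/2438900 = 315922885837/228961493100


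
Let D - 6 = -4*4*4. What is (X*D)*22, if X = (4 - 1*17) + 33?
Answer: -25520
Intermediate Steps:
D = -58 (D = 6 - 4*4*4 = 6 - 16*4 = 6 - 64 = -58)
X = 20 (X = (4 - 17) + 33 = -13 + 33 = 20)
(X*D)*22 = (20*(-58))*22 = -1160*22 = -25520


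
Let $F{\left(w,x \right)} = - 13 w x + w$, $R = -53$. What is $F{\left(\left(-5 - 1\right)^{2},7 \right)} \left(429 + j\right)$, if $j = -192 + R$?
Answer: $-596160$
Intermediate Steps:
$F{\left(w,x \right)} = w - 13 w x$ ($F{\left(w,x \right)} = - 13 w x + w = w - 13 w x$)
$j = -245$ ($j = -192 - 53 = -245$)
$F{\left(\left(-5 - 1\right)^{2},7 \right)} \left(429 + j\right) = \left(-5 - 1\right)^{2} \left(1 - 91\right) \left(429 - 245\right) = \left(-6\right)^{2} \left(1 - 91\right) 184 = 36 \left(-90\right) 184 = \left(-3240\right) 184 = -596160$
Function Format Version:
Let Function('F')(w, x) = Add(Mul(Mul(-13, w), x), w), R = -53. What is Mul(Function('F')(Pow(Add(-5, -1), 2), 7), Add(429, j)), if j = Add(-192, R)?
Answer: -596160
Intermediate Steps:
Function('F')(w, x) = Add(w, Mul(-13, w, x)) (Function('F')(w, x) = Add(Mul(-13, w, x), w) = Add(w, Mul(-13, w, x)))
j = -245 (j = Add(-192, -53) = -245)
Mul(Function('F')(Pow(Add(-5, -1), 2), 7), Add(429, j)) = Mul(Mul(Pow(Add(-5, -1), 2), Add(1, Mul(-13, 7))), Add(429, -245)) = Mul(Mul(Pow(-6, 2), Add(1, -91)), 184) = Mul(Mul(36, -90), 184) = Mul(-3240, 184) = -596160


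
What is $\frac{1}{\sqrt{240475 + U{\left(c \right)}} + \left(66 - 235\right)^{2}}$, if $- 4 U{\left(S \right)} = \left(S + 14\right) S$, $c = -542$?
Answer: $\frac{28561}{815561790} - \frac{\sqrt{168931}}{815561790} \approx 3.4516 \cdot 10^{-5}$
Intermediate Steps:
$U{\left(S \right)} = - \frac{S \left(14 + S\right)}{4}$ ($U{\left(S \right)} = - \frac{\left(S + 14\right) S}{4} = - \frac{\left(14 + S\right) S}{4} = - \frac{S \left(14 + S\right)}{4}$)
$\frac{1}{\sqrt{240475 + U{\left(c \right)}} + \left(66 - 235\right)^{2}} = \frac{1}{\sqrt{240475 - - \frac{271 \left(14 - 542\right)}{2}} + \left(66 - 235\right)^{2}} = \frac{1}{\sqrt{240475 - \left(- \frac{271}{2}\right) \left(-528\right)} + \left(-169\right)^{2}} = \frac{1}{\sqrt{240475 - 71544} + 28561} = \frac{1}{\sqrt{168931} + 28561} = \frac{1}{28561 + \sqrt{168931}}$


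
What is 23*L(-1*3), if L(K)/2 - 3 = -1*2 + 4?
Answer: 230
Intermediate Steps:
L(K) = 10 (L(K) = 6 + 2*(-1*2 + 4) = 6 + 2*(-2 + 4) = 6 + 2*2 = 6 + 4 = 10)
23*L(-1*3) = 23*10 = 230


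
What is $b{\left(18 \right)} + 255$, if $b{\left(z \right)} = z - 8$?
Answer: $265$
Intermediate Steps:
$b{\left(z \right)} = -8 + z$
$b{\left(18 \right)} + 255 = \left(-8 + 18\right) + 255 = 10 + 255 = 265$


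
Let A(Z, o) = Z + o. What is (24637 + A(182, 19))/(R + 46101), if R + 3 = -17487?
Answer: 2258/2601 ≈ 0.86813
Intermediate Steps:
R = -17490 (R = -3 - 17487 = -17490)
(24637 + A(182, 19))/(R + 46101) = (24637 + (182 + 19))/(-17490 + 46101) = (24637 + 201)/28611 = 24838*(1/28611) = 2258/2601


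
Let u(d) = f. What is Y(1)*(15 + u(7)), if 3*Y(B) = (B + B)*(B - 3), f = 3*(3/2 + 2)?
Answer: -34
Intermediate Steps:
f = 21/2 (f = 3*(3*(½) + 2) = 3*(3/2 + 2) = 3*(7/2) = 21/2 ≈ 10.500)
u(d) = 21/2
Y(B) = 2*B*(-3 + B)/3 (Y(B) = ((B + B)*(B - 3))/3 = ((2*B)*(-3 + B))/3 = (2*B*(-3 + B))/3 = 2*B*(-3 + B)/3)
Y(1)*(15 + u(7)) = ((⅔)*1*(-3 + 1))*(15 + 21/2) = ((⅔)*1*(-2))*(51/2) = -4/3*51/2 = -34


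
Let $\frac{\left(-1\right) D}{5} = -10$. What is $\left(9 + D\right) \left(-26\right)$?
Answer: $-1534$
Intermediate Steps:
$D = 50$ ($D = \left(-5\right) \left(-10\right) = 50$)
$\left(9 + D\right) \left(-26\right) = \left(9 + 50\right) \left(-26\right) = 59 \left(-26\right) = -1534$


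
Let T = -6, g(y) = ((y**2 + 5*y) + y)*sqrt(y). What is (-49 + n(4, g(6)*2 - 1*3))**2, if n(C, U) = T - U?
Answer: 127120 + 14976*sqrt(6) ≈ 1.6380e+5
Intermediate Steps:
g(y) = sqrt(y)*(y**2 + 6*y) (g(y) = (y**2 + 6*y)*sqrt(y) = sqrt(y)*(y**2 + 6*y))
n(C, U) = -6 - U
(-49 + n(4, g(6)*2 - 1*3))**2 = (-49 + (-6 - ((6**(3/2)*(6 + 6))*2 - 1*3)))**2 = (-49 + (-6 - (((6*sqrt(6))*12)*2 - 3)))**2 = (-49 + (-6 - ((72*sqrt(6))*2 - 3)))**2 = (-49 + (-6 - (144*sqrt(6) - 3)))**2 = (-49 + (-6 - (-3 + 144*sqrt(6))))**2 = (-49 + (-6 + (3 - 144*sqrt(6))))**2 = (-49 + (-3 - 144*sqrt(6)))**2 = (-52 - 144*sqrt(6))**2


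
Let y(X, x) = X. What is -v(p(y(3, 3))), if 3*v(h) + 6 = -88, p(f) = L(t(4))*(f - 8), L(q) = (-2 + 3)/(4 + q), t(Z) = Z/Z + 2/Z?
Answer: 94/3 ≈ 31.333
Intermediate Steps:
t(Z) = 1 + 2/Z
L(q) = 1/(4 + q)
p(f) = -16/11 + 2*f/11 (p(f) = (f - 8)/(4 + (2 + 4)/4) = (-8 + f)/(4 + (¼)*6) = (-8 + f)/(4 + 3/2) = (-8 + f)/(11/2) = 2*(-8 + f)/11 = -16/11 + 2*f/11)
v(h) = -94/3 (v(h) = -2 + (⅓)*(-88) = -2 - 88/3 = -94/3)
-v(p(y(3, 3))) = -1*(-94/3) = 94/3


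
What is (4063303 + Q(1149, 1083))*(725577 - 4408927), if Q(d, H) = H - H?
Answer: -14966567105050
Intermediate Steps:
Q(d, H) = 0
(4063303 + Q(1149, 1083))*(725577 - 4408927) = (4063303 + 0)*(725577 - 4408927) = 4063303*(-3683350) = -14966567105050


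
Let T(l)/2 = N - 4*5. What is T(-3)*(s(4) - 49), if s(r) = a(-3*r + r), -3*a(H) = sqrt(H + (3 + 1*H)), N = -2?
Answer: 2156 + 44*I*sqrt(13)/3 ≈ 2156.0 + 52.881*I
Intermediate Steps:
T(l) = -44 (T(l) = 2*(-2 - 4*5) = 2*(-2 - 20) = 2*(-22) = -44)
a(H) = -sqrt(3 + 2*H)/3 (a(H) = -sqrt(H + (3 + 1*H))/3 = -sqrt(H + (3 + H))/3 = -sqrt(3 + 2*H)/3)
s(r) = -sqrt(3 - 4*r)/3 (s(r) = -sqrt(3 + 2*(-3*r + r))/3 = -sqrt(3 + 2*(-2*r))/3 = -sqrt(3 - 4*r)/3)
T(-3)*(s(4) - 49) = -44*(-sqrt(3 - 4*4)/3 - 49) = -44*(-sqrt(3 - 16)/3 - 49) = -44*(-I*sqrt(13)/3 - 49) = -44*(-49 - I*sqrt(13)/3) = 2156 + 44*I*sqrt(13)/3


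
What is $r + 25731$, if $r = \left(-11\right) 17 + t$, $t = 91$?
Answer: $25635$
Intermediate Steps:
$r = -96$ ($r = \left(-11\right) 17 + 91 = -187 + 91 = -96$)
$r + 25731 = -96 + 25731 = 25635$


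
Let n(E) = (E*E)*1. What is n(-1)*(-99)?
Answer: -99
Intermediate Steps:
n(E) = E² (n(E) = E²*1 = E²)
n(-1)*(-99) = (-1)²*(-99) = 1*(-99) = -99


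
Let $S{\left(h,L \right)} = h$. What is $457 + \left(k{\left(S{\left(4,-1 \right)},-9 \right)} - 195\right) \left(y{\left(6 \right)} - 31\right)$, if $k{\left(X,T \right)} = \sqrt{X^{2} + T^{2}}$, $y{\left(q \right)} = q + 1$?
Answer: $5137 - 24 \sqrt{97} \approx 4900.6$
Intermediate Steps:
$y{\left(q \right)} = 1 + q$
$k{\left(X,T \right)} = \sqrt{T^{2} + X^{2}}$
$457 + \left(k{\left(S{\left(4,-1 \right)},-9 \right)} - 195\right) \left(y{\left(6 \right)} - 31\right) = 457 + \left(\sqrt{\left(-9\right)^{2} + 4^{2}} - 195\right) \left(\left(1 + 6\right) - 31\right) = 457 + \left(\sqrt{81 + 16} - 195\right) \left(7 - 31\right) = 457 + \left(\sqrt{97} - 195\right) \left(-24\right) = 457 + \left(-195 + \sqrt{97}\right) \left(-24\right) = 457 + \left(4680 - 24 \sqrt{97}\right) = 5137 - 24 \sqrt{97}$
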